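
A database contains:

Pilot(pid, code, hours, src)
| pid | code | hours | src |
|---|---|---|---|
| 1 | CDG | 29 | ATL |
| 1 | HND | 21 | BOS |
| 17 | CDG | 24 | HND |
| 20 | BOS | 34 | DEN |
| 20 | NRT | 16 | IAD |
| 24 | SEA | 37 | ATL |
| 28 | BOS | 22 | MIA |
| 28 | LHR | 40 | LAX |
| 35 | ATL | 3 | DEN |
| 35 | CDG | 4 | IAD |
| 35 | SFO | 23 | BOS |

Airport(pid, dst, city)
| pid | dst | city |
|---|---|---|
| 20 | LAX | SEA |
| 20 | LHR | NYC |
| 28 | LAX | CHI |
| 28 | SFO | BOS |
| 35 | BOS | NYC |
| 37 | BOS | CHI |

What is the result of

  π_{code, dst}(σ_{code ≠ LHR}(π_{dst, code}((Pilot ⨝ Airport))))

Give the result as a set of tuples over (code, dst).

Pilot ⋈ Airport (natural join on pid): {(20, BOS, 34, DEN, LAX, SEA), (20, BOS, 34, DEN, LHR, NYC), (20, NRT, 16, IAD, LAX, SEA), (20, NRT, 16, IAD, LHR, NYC), (28, BOS, 22, MIA, LAX, CHI), (28, BOS, 22, MIA, SFO, BOS), (28, LHR, 40, LAX, LAX, CHI), (28, LHR, 40, LAX, SFO, BOS), (35, ATL, 3, DEN, BOS, NYC), (35, CDG, 4, IAD, BOS, NYC), (35, SFO, 23, BOS, BOS, NYC)}
Keep only column(s) dst, code (1 duplicate(s) eliminated): {(BOS, ATL), (BOS, CDG), (BOS, SFO), (LAX, BOS), (LAX, LHR), (LAX, NRT), (LHR, BOS), (LHR, NRT), (SFO, BOS), (SFO, LHR)}
σ[code ≠ LHR]: keep tuples satisfying code ≠ LHR → {(BOS, ATL), (BOS, CDG), (BOS, SFO), (LAX, BOS), (LAX, NRT), (LHR, BOS), (LHR, NRT), (SFO, BOS)}
Keep only column(s) code, dst: {(ATL, BOS), (BOS, LAX), (BOS, LHR), (BOS, SFO), (CDG, BOS), (NRT, LAX), (NRT, LHR), (SFO, BOS)}

{(ATL, BOS), (BOS, LAX), (BOS, LHR), (BOS, SFO), (CDG, BOS), (NRT, LAX), (NRT, LHR), (SFO, BOS)}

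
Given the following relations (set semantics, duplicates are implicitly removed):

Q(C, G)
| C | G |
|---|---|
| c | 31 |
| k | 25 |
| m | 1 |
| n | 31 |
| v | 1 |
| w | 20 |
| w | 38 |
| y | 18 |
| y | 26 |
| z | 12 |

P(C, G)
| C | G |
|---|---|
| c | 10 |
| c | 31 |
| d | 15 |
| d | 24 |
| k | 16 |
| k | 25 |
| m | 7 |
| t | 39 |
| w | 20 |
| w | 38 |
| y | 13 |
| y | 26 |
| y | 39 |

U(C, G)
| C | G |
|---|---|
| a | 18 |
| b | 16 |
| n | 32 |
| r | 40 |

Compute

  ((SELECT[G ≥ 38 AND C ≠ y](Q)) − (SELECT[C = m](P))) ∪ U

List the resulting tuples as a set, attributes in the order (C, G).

Apply σ_{G ≥ 38 AND C ≠ y}; surviving tuples: {(w, 38)}
Apply σ_{C = m}; surviving tuples: {(m, 7)}
Taking the difference: {(w, 38)}
Taking the union: {(a, 18), (b, 16), (n, 32), (r, 40), (w, 38)}

{(a, 18), (b, 16), (n, 32), (r, 40), (w, 38)}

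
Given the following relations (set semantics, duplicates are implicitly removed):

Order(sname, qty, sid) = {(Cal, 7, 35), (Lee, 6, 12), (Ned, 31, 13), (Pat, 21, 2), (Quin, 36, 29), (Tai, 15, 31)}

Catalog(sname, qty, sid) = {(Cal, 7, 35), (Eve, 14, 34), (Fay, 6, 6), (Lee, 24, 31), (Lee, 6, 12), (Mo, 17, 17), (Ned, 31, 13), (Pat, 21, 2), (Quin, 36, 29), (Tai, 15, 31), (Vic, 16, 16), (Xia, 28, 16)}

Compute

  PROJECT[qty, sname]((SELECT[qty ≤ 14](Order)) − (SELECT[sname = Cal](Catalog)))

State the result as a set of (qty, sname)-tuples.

{(6, Lee)}

Selection qty ≤ 14: {(Cal, 7, 35), (Lee, 6, 12)}
Selection sname = Cal: {(Cal, 7, 35)}
Difference: {(Cal, 7, 35), (Lee, 6, 12)} with {(Cal, 7, 35)} → {(Lee, 6, 12)}
π[qty, sname]: project onto (qty, sname) → {(6, Lee)}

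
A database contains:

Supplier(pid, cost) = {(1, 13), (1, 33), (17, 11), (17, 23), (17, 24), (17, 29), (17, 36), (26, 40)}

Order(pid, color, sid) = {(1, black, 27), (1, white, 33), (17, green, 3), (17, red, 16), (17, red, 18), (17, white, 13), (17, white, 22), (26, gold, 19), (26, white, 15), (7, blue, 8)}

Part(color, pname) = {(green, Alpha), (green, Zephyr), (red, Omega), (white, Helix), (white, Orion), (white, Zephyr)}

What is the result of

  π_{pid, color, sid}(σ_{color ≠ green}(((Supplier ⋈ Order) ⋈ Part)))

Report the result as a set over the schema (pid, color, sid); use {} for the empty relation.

{(1, white, 33), (17, red, 16), (17, red, 18), (17, white, 13), (17, white, 22), (26, white, 15)}

Natural join on pid: {(1, 13, black, 27), (1, 13, white, 33), (1, 33, black, 27), (1, 33, white, 33), (17, 11, green, 3), (17, 11, red, 16), (17, 11, red, 18), (17, 11, white, 13), (17, 11, white, 22), (17, 23, green, 3), (17, 23, red, 16), (17, 23, red, 18), (17, 23, white, 13), (17, 23, white, 22), (17, 24, green, 3), (17, 24, red, 16), (17, 24, red, 18), (17, 24, white, 13), (17, 24, white, 22), (17, 29, green, 3), (17, 29, red, 16), (17, 29, red, 18), (17, 29, white, 13), (17, 29, white, 22), (17, 36, green, 3), (17, 36, red, 16), (17, 36, red, 18), (17, 36, white, 13), (17, 36, white, 22), (26, 40, gold, 19), (26, 40, white, 15)}
Natural join on color: {(1, 13, white, 33, Helix), (1, 13, white, 33, Orion), (1, 13, white, 33, Zephyr), (1, 33, white, 33, Helix), (1, 33, white, 33, Orion), (1, 33, white, 33, Zephyr), (17, 11, green, 3, Alpha), (17, 11, green, 3, Zephyr), (17, 11, red, 16, Omega), (17, 11, red, 18, Omega), (17, 11, white, 13, Helix), (17, 11, white, 13, Orion), (17, 11, white, 13, Zephyr), (17, 11, white, 22, Helix), (17, 11, white, 22, Orion), (17, 11, white, 22, Zephyr), (17, 23, green, 3, Alpha), (17, 23, green, 3, Zephyr), (17, 23, red, 16, Omega), (17, 23, red, 18, Omega), (17, 23, white, 13, Helix), (17, 23, white, 13, Orion), (17, 23, white, 13, Zephyr), (17, 23, white, 22, Helix), (17, 23, white, 22, Orion), (17, 23, white, 22, Zephyr), (17, 24, green, 3, Alpha), (17, 24, green, 3, Zephyr), (17, 24, red, 16, Omega), (17, 24, red, 18, Omega), (17, 24, white, 13, Helix), (17, 24, white, 13, Orion), (17, 24, white, 13, Zephyr), (17, 24, white, 22, Helix), (17, 24, white, 22, Orion), (17, 24, white, 22, Zephyr), (17, 29, green, 3, Alpha), (17, 29, green, 3, Zephyr), (17, 29, red, 16, Omega), (17, 29, red, 18, Omega), (17, 29, white, 13, Helix), (17, 29, white, 13, Orion), (17, 29, white, 13, Zephyr), (17, 29, white, 22, Helix), (17, 29, white, 22, Orion), (17, 29, white, 22, Zephyr), (17, 36, green, 3, Alpha), (17, 36, green, 3, Zephyr), (17, 36, red, 16, Omega), (17, 36, red, 18, Omega), (17, 36, white, 13, Helix), (17, 36, white, 13, Orion), (17, 36, white, 13, Zephyr), (17, 36, white, 22, Helix), (17, 36, white, 22, Orion), (17, 36, white, 22, Zephyr), (26, 40, white, 15, Helix), (26, 40, white, 15, Orion), (26, 40, white, 15, Zephyr)}
Apply σ_{color ≠ green}; surviving tuples: {(1, 13, white, 33, Helix), (1, 13, white, 33, Orion), (1, 13, white, 33, Zephyr), (1, 33, white, 33, Helix), (1, 33, white, 33, Orion), (1, 33, white, 33, Zephyr), (17, 11, red, 16, Omega), (17, 11, red, 18, Omega), (17, 11, white, 13, Helix), (17, 11, white, 13, Orion), (17, 11, white, 13, Zephyr), (17, 11, white, 22, Helix), (17, 11, white, 22, Orion), (17, 11, white, 22, Zephyr), (17, 23, red, 16, Omega), (17, 23, red, 18, Omega), (17, 23, white, 13, Helix), (17, 23, white, 13, Orion), (17, 23, white, 13, Zephyr), (17, 23, white, 22, Helix), (17, 23, white, 22, Orion), (17, 23, white, 22, Zephyr), (17, 24, red, 16, Omega), (17, 24, red, 18, Omega), (17, 24, white, 13, Helix), (17, 24, white, 13, Orion), (17, 24, white, 13, Zephyr), (17, 24, white, 22, Helix), (17, 24, white, 22, Orion), (17, 24, white, 22, Zephyr), (17, 29, red, 16, Omega), (17, 29, red, 18, Omega), (17, 29, white, 13, Helix), (17, 29, white, 13, Orion), (17, 29, white, 13, Zephyr), (17, 29, white, 22, Helix), (17, 29, white, 22, Orion), (17, 29, white, 22, Zephyr), (17, 36, red, 16, Omega), (17, 36, red, 18, Omega), (17, 36, white, 13, Helix), (17, 36, white, 13, Orion), (17, 36, white, 13, Zephyr), (17, 36, white, 22, Helix), (17, 36, white, 22, Orion), (17, 36, white, 22, Zephyr), (26, 40, white, 15, Helix), (26, 40, white, 15, Orion), (26, 40, white, 15, Zephyr)}
π[pid, color, sid]: project onto (pid, color, sid) (43 duplicate(s) eliminated) → {(1, white, 33), (17, red, 16), (17, red, 18), (17, white, 13), (17, white, 22), (26, white, 15)}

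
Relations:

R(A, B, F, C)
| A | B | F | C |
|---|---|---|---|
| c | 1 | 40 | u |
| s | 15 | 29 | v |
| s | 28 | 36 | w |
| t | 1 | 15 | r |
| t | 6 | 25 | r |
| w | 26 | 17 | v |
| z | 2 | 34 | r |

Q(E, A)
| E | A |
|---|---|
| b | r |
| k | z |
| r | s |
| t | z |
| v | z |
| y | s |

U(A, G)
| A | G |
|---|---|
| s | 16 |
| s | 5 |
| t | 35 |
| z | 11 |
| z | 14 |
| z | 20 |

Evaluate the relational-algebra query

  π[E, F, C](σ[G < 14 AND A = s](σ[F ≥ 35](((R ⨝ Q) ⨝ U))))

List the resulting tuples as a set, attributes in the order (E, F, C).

Natural join on A: {(s, 15, 29, v, r), (s, 15, 29, v, y), (s, 28, 36, w, r), (s, 28, 36, w, y), (z, 2, 34, r, k), (z, 2, 34, r, t), (z, 2, 34, r, v)}
Natural join on A: {(s, 15, 29, v, r, 16), (s, 15, 29, v, r, 5), (s, 15, 29, v, y, 16), (s, 15, 29, v, y, 5), (s, 28, 36, w, r, 16), (s, 28, 36, w, r, 5), (s, 28, 36, w, y, 16), (s, 28, 36, w, y, 5), (z, 2, 34, r, k, 11), (z, 2, 34, r, k, 14), (z, 2, 34, r, k, 20), (z, 2, 34, r, t, 11), (z, 2, 34, r, t, 14), (z, 2, 34, r, t, 20), (z, 2, 34, r, v, 11), (z, 2, 34, r, v, 14), (z, 2, 34, r, v, 20)}
Apply σ_{F ≥ 35}; surviving tuples: {(s, 28, 36, w, r, 16), (s, 28, 36, w, r, 5), (s, 28, 36, w, y, 16), (s, 28, 36, w, y, 5)}
Apply σ_{G < 14 AND A = s}; surviving tuples: {(s, 28, 36, w, r, 5), (s, 28, 36, w, y, 5)}
π[E, F, C]: project onto (E, F, C) → {(r, 36, w), (y, 36, w)}

{(r, 36, w), (y, 36, w)}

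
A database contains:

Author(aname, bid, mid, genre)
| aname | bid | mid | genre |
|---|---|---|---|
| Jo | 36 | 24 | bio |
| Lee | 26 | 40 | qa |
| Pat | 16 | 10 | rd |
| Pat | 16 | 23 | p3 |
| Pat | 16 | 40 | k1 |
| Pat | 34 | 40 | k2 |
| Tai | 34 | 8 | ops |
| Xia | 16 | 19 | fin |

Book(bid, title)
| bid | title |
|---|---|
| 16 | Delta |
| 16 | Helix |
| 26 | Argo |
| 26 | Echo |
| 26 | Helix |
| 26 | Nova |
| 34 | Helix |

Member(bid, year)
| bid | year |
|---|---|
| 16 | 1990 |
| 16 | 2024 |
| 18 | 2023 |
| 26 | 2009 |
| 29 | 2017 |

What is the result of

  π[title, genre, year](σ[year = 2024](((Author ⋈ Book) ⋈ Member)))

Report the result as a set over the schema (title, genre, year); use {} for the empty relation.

{(Delta, fin, 2024), (Delta, k1, 2024), (Delta, p3, 2024), (Delta, rd, 2024), (Helix, fin, 2024), (Helix, k1, 2024), (Helix, p3, 2024), (Helix, rd, 2024)}

Natural join on bid: {(Lee, 26, 40, qa, Argo), (Lee, 26, 40, qa, Echo), (Lee, 26, 40, qa, Helix), (Lee, 26, 40, qa, Nova), (Pat, 16, 10, rd, Delta), (Pat, 16, 10, rd, Helix), (Pat, 16, 23, p3, Delta), (Pat, 16, 23, p3, Helix), (Pat, 16, 40, k1, Delta), (Pat, 16, 40, k1, Helix), (Pat, 34, 40, k2, Helix), (Tai, 34, 8, ops, Helix), (Xia, 16, 19, fin, Delta), (Xia, 16, 19, fin, Helix)}
Natural join on bid: {(Lee, 26, 40, qa, Argo, 2009), (Lee, 26, 40, qa, Echo, 2009), (Lee, 26, 40, qa, Helix, 2009), (Lee, 26, 40, qa, Nova, 2009), (Pat, 16, 10, rd, Delta, 1990), (Pat, 16, 10, rd, Delta, 2024), (Pat, 16, 10, rd, Helix, 1990), (Pat, 16, 10, rd, Helix, 2024), (Pat, 16, 23, p3, Delta, 1990), (Pat, 16, 23, p3, Delta, 2024), (Pat, 16, 23, p3, Helix, 1990), (Pat, 16, 23, p3, Helix, 2024), (Pat, 16, 40, k1, Delta, 1990), (Pat, 16, 40, k1, Delta, 2024), (Pat, 16, 40, k1, Helix, 1990), (Pat, 16, 40, k1, Helix, 2024), (Xia, 16, 19, fin, Delta, 1990), (Xia, 16, 19, fin, Delta, 2024), (Xia, 16, 19, fin, Helix, 1990), (Xia, 16, 19, fin, Helix, 2024)}
Apply σ_{year = 2024}; surviving tuples: {(Pat, 16, 10, rd, Delta, 2024), (Pat, 16, 10, rd, Helix, 2024), (Pat, 16, 23, p3, Delta, 2024), (Pat, 16, 23, p3, Helix, 2024), (Pat, 16, 40, k1, Delta, 2024), (Pat, 16, 40, k1, Helix, 2024), (Xia, 16, 19, fin, Delta, 2024), (Xia, 16, 19, fin, Helix, 2024)}
Keep only column(s) title, genre, year: {(Delta, fin, 2024), (Delta, k1, 2024), (Delta, p3, 2024), (Delta, rd, 2024), (Helix, fin, 2024), (Helix, k1, 2024), (Helix, p3, 2024), (Helix, rd, 2024)}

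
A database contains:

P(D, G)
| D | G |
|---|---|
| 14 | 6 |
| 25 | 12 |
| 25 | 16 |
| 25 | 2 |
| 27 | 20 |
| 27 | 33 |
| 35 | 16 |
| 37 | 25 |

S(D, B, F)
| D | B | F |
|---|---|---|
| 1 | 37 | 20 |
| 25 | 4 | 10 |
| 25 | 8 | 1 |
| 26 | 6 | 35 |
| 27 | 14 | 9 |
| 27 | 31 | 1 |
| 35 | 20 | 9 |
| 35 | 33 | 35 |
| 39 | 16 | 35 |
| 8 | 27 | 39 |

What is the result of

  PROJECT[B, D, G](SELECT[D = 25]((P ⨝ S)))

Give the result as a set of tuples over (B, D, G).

{(4, 25, 12), (4, 25, 16), (4, 25, 2), (8, 25, 12), (8, 25, 16), (8, 25, 2)}

Joining P and S on D yields {(25, 12, 4, 10), (25, 12, 8, 1), (25, 16, 4, 10), (25, 16, 8, 1), (25, 2, 4, 10), (25, 2, 8, 1), (27, 20, 14, 9), (27, 20, 31, 1), (27, 33, 14, 9), (27, 33, 31, 1), (35, 16, 20, 9), (35, 16, 33, 35)}.
Apply σ_{D = 25}; surviving tuples: {(25, 12, 4, 10), (25, 12, 8, 1), (25, 16, 4, 10), (25, 16, 8, 1), (25, 2, 4, 10), (25, 2, 8, 1)}
Keep only column(s) B, D, G: {(4, 25, 12), (4, 25, 16), (4, 25, 2), (8, 25, 12), (8, 25, 16), (8, 25, 2)}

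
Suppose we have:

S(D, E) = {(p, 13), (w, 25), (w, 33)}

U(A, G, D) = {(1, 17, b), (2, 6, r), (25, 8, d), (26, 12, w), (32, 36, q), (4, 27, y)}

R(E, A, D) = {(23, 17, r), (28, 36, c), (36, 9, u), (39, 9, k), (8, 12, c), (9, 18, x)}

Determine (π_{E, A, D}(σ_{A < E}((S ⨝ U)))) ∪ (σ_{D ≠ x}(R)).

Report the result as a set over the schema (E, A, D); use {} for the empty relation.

{(23, 17, r), (28, 36, c), (33, 26, w), (36, 9, u), (39, 9, k), (8, 12, c)}

S ⋈ U (natural join on D): {(w, 25, 26, 12), (w, 33, 26, 12)}
Filtering on A < E leaves {(w, 33, 26, 12)}.
Projecting to E, A, D: {(33, 26, w)}
Filtering on D ≠ x leaves {(23, 17, r), (28, 36, c), (36, 9, u), (39, 9, k), (8, 12, c)}.
Union: {(33, 26, w)} with {(23, 17, r), (28, 36, c), (36, 9, u), (39, 9, k), (8, 12, c)} → {(23, 17, r), (28, 36, c), (33, 26, w), (36, 9, u), (39, 9, k), (8, 12, c)}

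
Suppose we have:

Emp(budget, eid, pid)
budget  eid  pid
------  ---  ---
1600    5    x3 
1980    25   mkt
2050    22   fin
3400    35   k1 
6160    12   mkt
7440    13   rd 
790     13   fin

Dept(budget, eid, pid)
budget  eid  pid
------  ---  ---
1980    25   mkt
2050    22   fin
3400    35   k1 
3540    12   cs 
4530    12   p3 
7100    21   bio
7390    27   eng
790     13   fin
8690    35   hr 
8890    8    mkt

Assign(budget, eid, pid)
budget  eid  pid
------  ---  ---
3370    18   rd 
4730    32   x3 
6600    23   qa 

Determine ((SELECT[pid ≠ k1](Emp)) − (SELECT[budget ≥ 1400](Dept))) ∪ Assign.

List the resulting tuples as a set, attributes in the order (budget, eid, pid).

Filtering on pid ≠ k1 leaves {(1600, 5, x3), (1980, 25, mkt), (2050, 22, fin), (6160, 12, mkt), (7440, 13, rd), (790, 13, fin)}.
Filtering on budget ≥ 1400 leaves {(1980, 25, mkt), (2050, 22, fin), (3400, 35, k1), (3540, 12, cs), (4530, 12, p3), (7100, 21, bio), (7390, 27, eng), (8690, 35, hr), (8890, 8, mkt)}.
Difference: {(1600, 5, x3), (1980, 25, mkt), (2050, 22, fin), (6160, 12, mkt), (7440, 13, rd), (790, 13, fin)} with {(1980, 25, mkt), (2050, 22, fin), (3400, 35, k1), (3540, 12, cs), (4530, 12, p3), (7100, 21, bio), (7390, 27, eng), (8690, 35, hr), (8890, 8, mkt)} → {(1600, 5, x3), (6160, 12, mkt), (7440, 13, rd), (790, 13, fin)}
Union: {(1600, 5, x3), (6160, 12, mkt), (7440, 13, rd), (790, 13, fin)} with {(3370, 18, rd), (4730, 32, x3), (6600, 23, qa)} → {(1600, 5, x3), (3370, 18, rd), (4730, 32, x3), (6160, 12, mkt), (6600, 23, qa), (7440, 13, rd), (790, 13, fin)}

{(1600, 5, x3), (3370, 18, rd), (4730, 32, x3), (6160, 12, mkt), (6600, 23, qa), (7440, 13, rd), (790, 13, fin)}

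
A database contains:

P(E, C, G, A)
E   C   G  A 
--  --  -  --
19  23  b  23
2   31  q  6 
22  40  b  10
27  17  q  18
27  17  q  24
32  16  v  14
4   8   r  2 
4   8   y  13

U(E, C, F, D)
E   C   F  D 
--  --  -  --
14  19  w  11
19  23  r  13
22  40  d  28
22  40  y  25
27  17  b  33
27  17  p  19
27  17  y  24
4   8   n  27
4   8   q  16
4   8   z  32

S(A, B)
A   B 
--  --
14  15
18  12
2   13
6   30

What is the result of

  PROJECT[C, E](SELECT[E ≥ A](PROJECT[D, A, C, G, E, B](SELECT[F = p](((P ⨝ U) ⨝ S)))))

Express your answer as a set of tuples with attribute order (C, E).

Joining P and U on E, C yields {(19, 23, b, 23, r, 13), (22, 40, b, 10, d, 28), (22, 40, b, 10, y, 25), (27, 17, q, 18, b, 33), (27, 17, q, 18, p, 19), (27, 17, q, 18, y, 24), (27, 17, q, 24, b, 33), (27, 17, q, 24, p, 19), (27, 17, q, 24, y, 24), (4, 8, r, 2, n, 27), (4, 8, r, 2, q, 16), (4, 8, r, 2, z, 32), (4, 8, y, 13, n, 27), (4, 8, y, 13, q, 16), (4, 8, y, 13, z, 32)}.
Joining (P ⨝ U) and S on A yields {(27, 17, q, 18, b, 33, 12), (27, 17, q, 18, p, 19, 12), (27, 17, q, 18, y, 24, 12), (4, 8, r, 2, n, 27, 13), (4, 8, r, 2, q, 16, 13), (4, 8, r, 2, z, 32, 13)}.
σ[F = p]: keep tuples satisfying F = p → {(27, 17, q, 18, p, 19, 12)}
Keep only column(s) D, A, C, G, E, B: {(19, 18, 17, q, 27, 12)}
σ[E ≥ A]: keep tuples satisfying E ≥ A → {(19, 18, 17, q, 27, 12)}
Keep only column(s) C, E: {(17, 27)}

{(17, 27)}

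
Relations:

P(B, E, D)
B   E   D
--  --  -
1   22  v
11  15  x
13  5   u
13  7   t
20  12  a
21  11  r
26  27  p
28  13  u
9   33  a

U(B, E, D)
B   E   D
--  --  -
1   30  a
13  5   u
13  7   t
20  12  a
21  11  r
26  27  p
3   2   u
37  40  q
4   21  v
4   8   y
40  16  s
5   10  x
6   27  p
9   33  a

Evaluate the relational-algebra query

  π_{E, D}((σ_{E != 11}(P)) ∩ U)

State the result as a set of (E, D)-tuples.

{(12, a), (27, p), (33, a), (5, u), (7, t)}

Apply σ_{E != 11}; surviving tuples: {(1, 22, v), (11, 15, x), (13, 5, u), (13, 7, t), (20, 12, a), (26, 27, p), (28, 13, u), (9, 33, a)}
Set intersection of the two operands is {(13, 5, u), (13, 7, t), (20, 12, a), (26, 27, p), (9, 33, a)}.
Keep only column(s) E, D: {(12, a), (27, p), (33, a), (5, u), (7, t)}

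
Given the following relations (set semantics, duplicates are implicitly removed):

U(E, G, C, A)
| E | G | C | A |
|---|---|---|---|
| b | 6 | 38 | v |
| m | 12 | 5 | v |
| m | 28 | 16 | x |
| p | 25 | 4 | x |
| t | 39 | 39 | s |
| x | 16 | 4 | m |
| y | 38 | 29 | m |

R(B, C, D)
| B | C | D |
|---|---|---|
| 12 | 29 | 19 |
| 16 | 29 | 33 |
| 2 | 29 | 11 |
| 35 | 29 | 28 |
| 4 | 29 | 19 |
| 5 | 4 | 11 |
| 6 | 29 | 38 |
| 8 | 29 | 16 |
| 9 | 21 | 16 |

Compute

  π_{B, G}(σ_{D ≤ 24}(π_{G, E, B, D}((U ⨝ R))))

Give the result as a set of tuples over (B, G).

{(12, 38), (2, 38), (4, 38), (5, 16), (5, 25), (8, 38)}

Joining U and R on C yields {(p, 25, 4, x, 5, 11), (x, 16, 4, m, 5, 11), (y, 38, 29, m, 12, 19), (y, 38, 29, m, 16, 33), (y, 38, 29, m, 2, 11), (y, 38, 29, m, 35, 28), (y, 38, 29, m, 4, 19), (y, 38, 29, m, 6, 38), (y, 38, 29, m, 8, 16)}.
Projecting to G, E, B, D: {(16, x, 5, 11), (25, p, 5, 11), (38, y, 12, 19), (38, y, 16, 33), (38, y, 2, 11), (38, y, 35, 28), (38, y, 4, 19), (38, y, 6, 38), (38, y, 8, 16)}
Filtering on D ≤ 24 leaves {(16, x, 5, 11), (25, p, 5, 11), (38, y, 12, 19), (38, y, 2, 11), (38, y, 4, 19), (38, y, 8, 16)}.
Projecting to B, G: {(12, 38), (2, 38), (4, 38), (5, 16), (5, 25), (8, 38)}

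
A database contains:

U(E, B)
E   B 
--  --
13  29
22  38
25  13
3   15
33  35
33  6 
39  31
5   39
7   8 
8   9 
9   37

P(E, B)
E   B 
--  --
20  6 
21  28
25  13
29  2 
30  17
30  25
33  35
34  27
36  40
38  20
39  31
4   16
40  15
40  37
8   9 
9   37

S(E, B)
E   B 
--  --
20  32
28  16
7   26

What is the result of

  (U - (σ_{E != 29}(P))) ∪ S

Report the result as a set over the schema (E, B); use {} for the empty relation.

σ[E != 29]: keep tuples satisfying E != 29 → {(20, 6), (21, 28), (25, 13), (30, 17), (30, 25), (33, 35), (34, 27), (36, 40), (38, 20), (39, 31), (4, 16), (40, 15), (40, 37), (8, 9), (9, 37)}
Set difference of the two operands is {(13, 29), (22, 38), (3, 15), (33, 6), (5, 39), (7, 8)}.
Set union of the two operands is {(13, 29), (20, 32), (22, 38), (28, 16), (3, 15), (33, 6), (5, 39), (7, 26), (7, 8)}.

{(13, 29), (20, 32), (22, 38), (28, 16), (3, 15), (33, 6), (5, 39), (7, 26), (7, 8)}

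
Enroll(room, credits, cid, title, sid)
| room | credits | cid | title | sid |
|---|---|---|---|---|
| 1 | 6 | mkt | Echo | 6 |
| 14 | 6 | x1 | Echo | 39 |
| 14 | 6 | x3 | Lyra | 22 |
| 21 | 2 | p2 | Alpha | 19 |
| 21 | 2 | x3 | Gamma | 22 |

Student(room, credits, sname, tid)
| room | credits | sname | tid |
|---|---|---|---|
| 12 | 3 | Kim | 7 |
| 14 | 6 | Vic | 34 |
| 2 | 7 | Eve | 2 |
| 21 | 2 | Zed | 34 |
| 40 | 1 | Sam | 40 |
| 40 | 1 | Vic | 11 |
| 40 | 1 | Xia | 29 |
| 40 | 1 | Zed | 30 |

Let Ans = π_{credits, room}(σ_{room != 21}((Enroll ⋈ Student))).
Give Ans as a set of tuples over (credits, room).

{(6, 14)}

Enroll ⋈ Student (natural join on room, credits): {(14, 6, x1, Echo, 39, Vic, 34), (14, 6, x3, Lyra, 22, Vic, 34), (21, 2, p2, Alpha, 19, Zed, 34), (21, 2, x3, Gamma, 22, Zed, 34)}
Apply σ_{room != 21}; surviving tuples: {(14, 6, x1, Echo, 39, Vic, 34), (14, 6, x3, Lyra, 22, Vic, 34)}
π_{credits, room} gives {(6, 14)} (1 duplicate(s) eliminated).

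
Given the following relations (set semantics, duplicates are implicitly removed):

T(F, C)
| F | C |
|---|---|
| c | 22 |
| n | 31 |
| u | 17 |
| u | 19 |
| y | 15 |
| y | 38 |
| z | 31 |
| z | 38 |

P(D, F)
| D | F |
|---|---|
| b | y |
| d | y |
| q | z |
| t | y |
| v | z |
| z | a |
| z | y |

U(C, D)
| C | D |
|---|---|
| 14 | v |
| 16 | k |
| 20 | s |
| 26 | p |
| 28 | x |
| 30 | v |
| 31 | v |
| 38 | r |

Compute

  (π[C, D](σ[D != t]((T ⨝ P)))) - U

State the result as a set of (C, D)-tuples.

{(15, b), (15, d), (15, z), (31, q), (38, b), (38, d), (38, q), (38, v), (38, z)}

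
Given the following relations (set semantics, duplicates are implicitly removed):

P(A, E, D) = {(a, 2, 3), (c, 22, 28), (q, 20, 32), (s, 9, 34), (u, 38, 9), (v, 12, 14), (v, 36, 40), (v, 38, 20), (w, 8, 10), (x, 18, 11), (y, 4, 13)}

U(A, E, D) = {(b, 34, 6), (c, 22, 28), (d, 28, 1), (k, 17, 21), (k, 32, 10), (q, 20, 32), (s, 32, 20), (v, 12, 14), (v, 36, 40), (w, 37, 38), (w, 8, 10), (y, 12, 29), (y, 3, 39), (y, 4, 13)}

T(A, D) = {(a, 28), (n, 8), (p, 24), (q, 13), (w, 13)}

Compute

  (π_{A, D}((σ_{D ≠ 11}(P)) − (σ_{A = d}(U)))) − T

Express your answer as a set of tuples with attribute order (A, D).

{(a, 3), (c, 28), (q, 32), (s, 34), (u, 9), (v, 14), (v, 20), (v, 40), (w, 10), (y, 13)}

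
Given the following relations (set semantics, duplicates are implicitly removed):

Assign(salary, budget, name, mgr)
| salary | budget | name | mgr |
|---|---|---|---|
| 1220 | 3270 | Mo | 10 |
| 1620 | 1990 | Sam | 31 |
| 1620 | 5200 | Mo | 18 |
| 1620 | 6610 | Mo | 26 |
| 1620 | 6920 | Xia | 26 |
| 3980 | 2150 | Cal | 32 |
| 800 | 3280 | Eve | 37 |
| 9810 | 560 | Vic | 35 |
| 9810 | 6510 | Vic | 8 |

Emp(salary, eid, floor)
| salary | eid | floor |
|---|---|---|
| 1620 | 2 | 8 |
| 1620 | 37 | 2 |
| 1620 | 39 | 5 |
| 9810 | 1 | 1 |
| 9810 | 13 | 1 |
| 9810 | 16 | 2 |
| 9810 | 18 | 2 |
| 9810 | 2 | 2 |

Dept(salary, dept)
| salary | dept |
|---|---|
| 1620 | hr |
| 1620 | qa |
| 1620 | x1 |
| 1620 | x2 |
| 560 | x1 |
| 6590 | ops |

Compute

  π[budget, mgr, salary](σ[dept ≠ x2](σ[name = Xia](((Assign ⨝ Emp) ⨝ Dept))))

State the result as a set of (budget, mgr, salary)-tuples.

{(6920, 26, 1620)}

Assign ⋈ Emp (natural join on salary): {(1620, 1990, Sam, 31, 2, 8), (1620, 1990, Sam, 31, 37, 2), (1620, 1990, Sam, 31, 39, 5), (1620, 5200, Mo, 18, 2, 8), (1620, 5200, Mo, 18, 37, 2), (1620, 5200, Mo, 18, 39, 5), (1620, 6610, Mo, 26, 2, 8), (1620, 6610, Mo, 26, 37, 2), (1620, 6610, Mo, 26, 39, 5), (1620, 6920, Xia, 26, 2, 8), (1620, 6920, Xia, 26, 37, 2), (1620, 6920, Xia, 26, 39, 5), (9810, 560, Vic, 35, 1, 1), (9810, 560, Vic, 35, 13, 1), (9810, 560, Vic, 35, 16, 2), (9810, 560, Vic, 35, 18, 2), (9810, 560, Vic, 35, 2, 2), (9810, 6510, Vic, 8, 1, 1), (9810, 6510, Vic, 8, 13, 1), (9810, 6510, Vic, 8, 16, 2), (9810, 6510, Vic, 8, 18, 2), (9810, 6510, Vic, 8, 2, 2)}
(Assign ⨝ Emp) ⋈ Dept (natural join on salary): {(1620, 1990, Sam, 31, 2, 8, hr), (1620, 1990, Sam, 31, 2, 8, qa), (1620, 1990, Sam, 31, 2, 8, x1), (1620, 1990, Sam, 31, 2, 8, x2), (1620, 1990, Sam, 31, 37, 2, hr), (1620, 1990, Sam, 31, 37, 2, qa), (1620, 1990, Sam, 31, 37, 2, x1), (1620, 1990, Sam, 31, 37, 2, x2), (1620, 1990, Sam, 31, 39, 5, hr), (1620, 1990, Sam, 31, 39, 5, qa), (1620, 1990, Sam, 31, 39, 5, x1), (1620, 1990, Sam, 31, 39, 5, x2), (1620, 5200, Mo, 18, 2, 8, hr), (1620, 5200, Mo, 18, 2, 8, qa), (1620, 5200, Mo, 18, 2, 8, x1), (1620, 5200, Mo, 18, 2, 8, x2), (1620, 5200, Mo, 18, 37, 2, hr), (1620, 5200, Mo, 18, 37, 2, qa), (1620, 5200, Mo, 18, 37, 2, x1), (1620, 5200, Mo, 18, 37, 2, x2), (1620, 5200, Mo, 18, 39, 5, hr), (1620, 5200, Mo, 18, 39, 5, qa), (1620, 5200, Mo, 18, 39, 5, x1), (1620, 5200, Mo, 18, 39, 5, x2), (1620, 6610, Mo, 26, 2, 8, hr), (1620, 6610, Mo, 26, 2, 8, qa), (1620, 6610, Mo, 26, 2, 8, x1), (1620, 6610, Mo, 26, 2, 8, x2), (1620, 6610, Mo, 26, 37, 2, hr), (1620, 6610, Mo, 26, 37, 2, qa), (1620, 6610, Mo, 26, 37, 2, x1), (1620, 6610, Mo, 26, 37, 2, x2), (1620, 6610, Mo, 26, 39, 5, hr), (1620, 6610, Mo, 26, 39, 5, qa), (1620, 6610, Mo, 26, 39, 5, x1), (1620, 6610, Mo, 26, 39, 5, x2), (1620, 6920, Xia, 26, 2, 8, hr), (1620, 6920, Xia, 26, 2, 8, qa), (1620, 6920, Xia, 26, 2, 8, x1), (1620, 6920, Xia, 26, 2, 8, x2), (1620, 6920, Xia, 26, 37, 2, hr), (1620, 6920, Xia, 26, 37, 2, qa), (1620, 6920, Xia, 26, 37, 2, x1), (1620, 6920, Xia, 26, 37, 2, x2), (1620, 6920, Xia, 26, 39, 5, hr), (1620, 6920, Xia, 26, 39, 5, qa), (1620, 6920, Xia, 26, 39, 5, x1), (1620, 6920, Xia, 26, 39, 5, x2)}
Apply σ_{name = Xia}; surviving tuples: {(1620, 6920, Xia, 26, 2, 8, hr), (1620, 6920, Xia, 26, 2, 8, qa), (1620, 6920, Xia, 26, 2, 8, x1), (1620, 6920, Xia, 26, 2, 8, x2), (1620, 6920, Xia, 26, 37, 2, hr), (1620, 6920, Xia, 26, 37, 2, qa), (1620, 6920, Xia, 26, 37, 2, x1), (1620, 6920, Xia, 26, 37, 2, x2), (1620, 6920, Xia, 26, 39, 5, hr), (1620, 6920, Xia, 26, 39, 5, qa), (1620, 6920, Xia, 26, 39, 5, x1), (1620, 6920, Xia, 26, 39, 5, x2)}
Apply σ_{dept ≠ x2}; surviving tuples: {(1620, 6920, Xia, 26, 2, 8, hr), (1620, 6920, Xia, 26, 2, 8, qa), (1620, 6920, Xia, 26, 2, 8, x1), (1620, 6920, Xia, 26, 37, 2, hr), (1620, 6920, Xia, 26, 37, 2, qa), (1620, 6920, Xia, 26, 37, 2, x1), (1620, 6920, Xia, 26, 39, 5, hr), (1620, 6920, Xia, 26, 39, 5, qa), (1620, 6920, Xia, 26, 39, 5, x1)}
Projecting to budget, mgr, salary (8 duplicate(s) eliminated): {(6920, 26, 1620)}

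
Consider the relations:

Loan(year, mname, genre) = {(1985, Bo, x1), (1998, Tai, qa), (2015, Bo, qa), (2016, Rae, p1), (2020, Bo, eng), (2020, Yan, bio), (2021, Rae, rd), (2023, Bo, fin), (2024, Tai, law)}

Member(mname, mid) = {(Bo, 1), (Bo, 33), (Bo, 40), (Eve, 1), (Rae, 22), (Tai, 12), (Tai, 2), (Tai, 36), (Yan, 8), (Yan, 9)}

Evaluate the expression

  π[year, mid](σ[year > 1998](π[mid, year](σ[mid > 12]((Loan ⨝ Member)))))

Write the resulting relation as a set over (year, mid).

Natural join on mname: {(1985, Bo, x1, 1), (1985, Bo, x1, 33), (1985, Bo, x1, 40), (1998, Tai, qa, 12), (1998, Tai, qa, 2), (1998, Tai, qa, 36), (2015, Bo, qa, 1), (2015, Bo, qa, 33), (2015, Bo, qa, 40), (2016, Rae, p1, 22), (2020, Bo, eng, 1), (2020, Bo, eng, 33), (2020, Bo, eng, 40), (2020, Yan, bio, 8), (2020, Yan, bio, 9), (2021, Rae, rd, 22), (2023, Bo, fin, 1), (2023, Bo, fin, 33), (2023, Bo, fin, 40), (2024, Tai, law, 12), (2024, Tai, law, 2), (2024, Tai, law, 36)}
σ[mid > 12]: keep tuples satisfying mid > 12 → {(1985, Bo, x1, 33), (1985, Bo, x1, 40), (1998, Tai, qa, 36), (2015, Bo, qa, 33), (2015, Bo, qa, 40), (2016, Rae, p1, 22), (2020, Bo, eng, 33), (2020, Bo, eng, 40), (2021, Rae, rd, 22), (2023, Bo, fin, 33), (2023, Bo, fin, 40), (2024, Tai, law, 36)}
Projecting to mid, year: {(22, 2016), (22, 2021), (33, 1985), (33, 2015), (33, 2020), (33, 2023), (36, 1998), (36, 2024), (40, 1985), (40, 2015), (40, 2020), (40, 2023)}
σ[year > 1998]: keep tuples satisfying year > 1998 → {(22, 2016), (22, 2021), (33, 2015), (33, 2020), (33, 2023), (36, 2024), (40, 2015), (40, 2020), (40, 2023)}
Projecting to year, mid: {(2015, 33), (2015, 40), (2016, 22), (2020, 33), (2020, 40), (2021, 22), (2023, 33), (2023, 40), (2024, 36)}

{(2015, 33), (2015, 40), (2016, 22), (2020, 33), (2020, 40), (2021, 22), (2023, 33), (2023, 40), (2024, 36)}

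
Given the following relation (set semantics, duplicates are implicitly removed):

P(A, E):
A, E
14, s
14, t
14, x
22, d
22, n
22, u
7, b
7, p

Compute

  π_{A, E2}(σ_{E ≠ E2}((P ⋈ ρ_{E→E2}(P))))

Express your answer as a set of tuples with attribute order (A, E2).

{(14, s), (14, t), (14, x), (22, d), (22, n), (22, u), (7, b), (7, p)}

ρ[E→E2]: schema becomes (A, E2); tuples unchanged.
Natural join on A: {(14, s, s), (14, s, t), (14, s, x), (14, t, s), (14, t, t), (14, t, x), (14, x, s), (14, x, t), (14, x, x), (22, d, d), (22, d, n), (22, d, u), (22, n, d), (22, n, n), (22, n, u), (22, u, d), (22, u, n), (22, u, u), (7, b, b), (7, b, p), (7, p, b), (7, p, p)}
σ[E ≠ E2]: keep tuples satisfying E ≠ E2 → {(14, s, t), (14, s, x), (14, t, s), (14, t, x), (14, x, s), (14, x, t), (22, d, n), (22, d, u), (22, n, d), (22, n, u), (22, u, d), (22, u, n), (7, b, p), (7, p, b)}
π_{A, E2} gives {(14, s), (14, t), (14, x), (22, d), (22, n), (22, u), (7, b), (7, p)} (6 duplicate(s) eliminated).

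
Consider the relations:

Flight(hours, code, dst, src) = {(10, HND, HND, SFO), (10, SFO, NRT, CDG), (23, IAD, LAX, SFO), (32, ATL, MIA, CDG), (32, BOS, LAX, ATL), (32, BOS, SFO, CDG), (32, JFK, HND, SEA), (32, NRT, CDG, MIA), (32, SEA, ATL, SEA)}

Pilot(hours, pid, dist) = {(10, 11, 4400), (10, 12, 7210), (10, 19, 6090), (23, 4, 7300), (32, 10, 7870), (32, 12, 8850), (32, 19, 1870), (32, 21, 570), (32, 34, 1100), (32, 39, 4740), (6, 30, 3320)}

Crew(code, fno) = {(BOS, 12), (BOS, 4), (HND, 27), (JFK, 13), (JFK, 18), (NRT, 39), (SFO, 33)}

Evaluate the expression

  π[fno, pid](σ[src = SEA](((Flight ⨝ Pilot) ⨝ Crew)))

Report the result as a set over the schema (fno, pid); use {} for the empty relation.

Flight ⋈ Pilot (natural join on hours): {(10, HND, HND, SFO, 11, 4400), (10, HND, HND, SFO, 12, 7210), (10, HND, HND, SFO, 19, 6090), (10, SFO, NRT, CDG, 11, 4400), (10, SFO, NRT, CDG, 12, 7210), (10, SFO, NRT, CDG, 19, 6090), (23, IAD, LAX, SFO, 4, 7300), (32, ATL, MIA, CDG, 10, 7870), (32, ATL, MIA, CDG, 12, 8850), (32, ATL, MIA, CDG, 19, 1870), (32, ATL, MIA, CDG, 21, 570), (32, ATL, MIA, CDG, 34, 1100), (32, ATL, MIA, CDG, 39, 4740), (32, BOS, LAX, ATL, 10, 7870), (32, BOS, LAX, ATL, 12, 8850), (32, BOS, LAX, ATL, 19, 1870), (32, BOS, LAX, ATL, 21, 570), (32, BOS, LAX, ATL, 34, 1100), (32, BOS, LAX, ATL, 39, 4740), (32, BOS, SFO, CDG, 10, 7870), (32, BOS, SFO, CDG, 12, 8850), (32, BOS, SFO, CDG, 19, 1870), (32, BOS, SFO, CDG, 21, 570), (32, BOS, SFO, CDG, 34, 1100), (32, BOS, SFO, CDG, 39, 4740), (32, JFK, HND, SEA, 10, 7870), (32, JFK, HND, SEA, 12, 8850), (32, JFK, HND, SEA, 19, 1870), (32, JFK, HND, SEA, 21, 570), (32, JFK, HND, SEA, 34, 1100), (32, JFK, HND, SEA, 39, 4740), (32, NRT, CDG, MIA, 10, 7870), (32, NRT, CDG, MIA, 12, 8850), (32, NRT, CDG, MIA, 19, 1870), (32, NRT, CDG, MIA, 21, 570), (32, NRT, CDG, MIA, 34, 1100), (32, NRT, CDG, MIA, 39, 4740), (32, SEA, ATL, SEA, 10, 7870), (32, SEA, ATL, SEA, 12, 8850), (32, SEA, ATL, SEA, 19, 1870), (32, SEA, ATL, SEA, 21, 570), (32, SEA, ATL, SEA, 34, 1100), (32, SEA, ATL, SEA, 39, 4740)}
(Flight ⨝ Pilot) ⋈ Crew (natural join on code): {(10, HND, HND, SFO, 11, 4400, 27), (10, HND, HND, SFO, 12, 7210, 27), (10, HND, HND, SFO, 19, 6090, 27), (10, SFO, NRT, CDG, 11, 4400, 33), (10, SFO, NRT, CDG, 12, 7210, 33), (10, SFO, NRT, CDG, 19, 6090, 33), (32, BOS, LAX, ATL, 10, 7870, 12), (32, BOS, LAX, ATL, 10, 7870, 4), (32, BOS, LAX, ATL, 12, 8850, 12), (32, BOS, LAX, ATL, 12, 8850, 4), (32, BOS, LAX, ATL, 19, 1870, 12), (32, BOS, LAX, ATL, 19, 1870, 4), (32, BOS, LAX, ATL, 21, 570, 12), (32, BOS, LAX, ATL, 21, 570, 4), (32, BOS, LAX, ATL, 34, 1100, 12), (32, BOS, LAX, ATL, 34, 1100, 4), (32, BOS, LAX, ATL, 39, 4740, 12), (32, BOS, LAX, ATL, 39, 4740, 4), (32, BOS, SFO, CDG, 10, 7870, 12), (32, BOS, SFO, CDG, 10, 7870, 4), (32, BOS, SFO, CDG, 12, 8850, 12), (32, BOS, SFO, CDG, 12, 8850, 4), (32, BOS, SFO, CDG, 19, 1870, 12), (32, BOS, SFO, CDG, 19, 1870, 4), (32, BOS, SFO, CDG, 21, 570, 12), (32, BOS, SFO, CDG, 21, 570, 4), (32, BOS, SFO, CDG, 34, 1100, 12), (32, BOS, SFO, CDG, 34, 1100, 4), (32, BOS, SFO, CDG, 39, 4740, 12), (32, BOS, SFO, CDG, 39, 4740, 4), (32, JFK, HND, SEA, 10, 7870, 13), (32, JFK, HND, SEA, 10, 7870, 18), (32, JFK, HND, SEA, 12, 8850, 13), (32, JFK, HND, SEA, 12, 8850, 18), (32, JFK, HND, SEA, 19, 1870, 13), (32, JFK, HND, SEA, 19, 1870, 18), (32, JFK, HND, SEA, 21, 570, 13), (32, JFK, HND, SEA, 21, 570, 18), (32, JFK, HND, SEA, 34, 1100, 13), (32, JFK, HND, SEA, 34, 1100, 18), (32, JFK, HND, SEA, 39, 4740, 13), (32, JFK, HND, SEA, 39, 4740, 18), (32, NRT, CDG, MIA, 10, 7870, 39), (32, NRT, CDG, MIA, 12, 8850, 39), (32, NRT, CDG, MIA, 19, 1870, 39), (32, NRT, CDG, MIA, 21, 570, 39), (32, NRT, CDG, MIA, 34, 1100, 39), (32, NRT, CDG, MIA, 39, 4740, 39)}
Filtering on src = SEA leaves {(32, JFK, HND, SEA, 10, 7870, 13), (32, JFK, HND, SEA, 10, 7870, 18), (32, JFK, HND, SEA, 12, 8850, 13), (32, JFK, HND, SEA, 12, 8850, 18), (32, JFK, HND, SEA, 19, 1870, 13), (32, JFK, HND, SEA, 19, 1870, 18), (32, JFK, HND, SEA, 21, 570, 13), (32, JFK, HND, SEA, 21, 570, 18), (32, JFK, HND, SEA, 34, 1100, 13), (32, JFK, HND, SEA, 34, 1100, 18), (32, JFK, HND, SEA, 39, 4740, 13), (32, JFK, HND, SEA, 39, 4740, 18)}.
π[fno, pid]: project onto (fno, pid) → {(13, 10), (13, 12), (13, 19), (13, 21), (13, 34), (13, 39), (18, 10), (18, 12), (18, 19), (18, 21), (18, 34), (18, 39)}

{(13, 10), (13, 12), (13, 19), (13, 21), (13, 34), (13, 39), (18, 10), (18, 12), (18, 19), (18, 21), (18, 34), (18, 39)}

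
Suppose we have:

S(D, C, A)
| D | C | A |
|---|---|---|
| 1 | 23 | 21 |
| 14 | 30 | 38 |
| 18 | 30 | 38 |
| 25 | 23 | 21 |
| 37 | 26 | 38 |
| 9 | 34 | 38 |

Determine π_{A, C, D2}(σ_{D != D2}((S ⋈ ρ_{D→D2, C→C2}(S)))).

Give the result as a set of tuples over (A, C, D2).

ρ[D→D2, C→C2]: schema becomes (D2, C2, A); tuples unchanged.
Natural join on A: {(1, 23, 21, 1, 23), (1, 23, 21, 25, 23), (14, 30, 38, 14, 30), (14, 30, 38, 18, 30), (14, 30, 38, 37, 26), (14, 30, 38, 9, 34), (18, 30, 38, 14, 30), (18, 30, 38, 18, 30), (18, 30, 38, 37, 26), (18, 30, 38, 9, 34), (25, 23, 21, 1, 23), (25, 23, 21, 25, 23), (37, 26, 38, 14, 30), (37, 26, 38, 18, 30), (37, 26, 38, 37, 26), (37, 26, 38, 9, 34), (9, 34, 38, 14, 30), (9, 34, 38, 18, 30), (9, 34, 38, 37, 26), (9, 34, 38, 9, 34)}
Filtering on D != D2 leaves {(1, 23, 21, 25, 23), (14, 30, 38, 18, 30), (14, 30, 38, 37, 26), (14, 30, 38, 9, 34), (18, 30, 38, 14, 30), (18, 30, 38, 37, 26), (18, 30, 38, 9, 34), (25, 23, 21, 1, 23), (37, 26, 38, 14, 30), (37, 26, 38, 18, 30), (37, 26, 38, 9, 34), (9, 34, 38, 14, 30), (9, 34, 38, 18, 30), (9, 34, 38, 37, 26)}.
π_{A, C, D2} gives {(21, 23, 1), (21, 23, 25), (38, 26, 14), (38, 26, 18), (38, 26, 9), (38, 30, 14), (38, 30, 18), (38, 30, 37), (38, 30, 9), (38, 34, 14), (38, 34, 18), (38, 34, 37)} (2 duplicate(s) eliminated).

{(21, 23, 1), (21, 23, 25), (38, 26, 14), (38, 26, 18), (38, 26, 9), (38, 30, 14), (38, 30, 18), (38, 30, 37), (38, 30, 9), (38, 34, 14), (38, 34, 18), (38, 34, 37)}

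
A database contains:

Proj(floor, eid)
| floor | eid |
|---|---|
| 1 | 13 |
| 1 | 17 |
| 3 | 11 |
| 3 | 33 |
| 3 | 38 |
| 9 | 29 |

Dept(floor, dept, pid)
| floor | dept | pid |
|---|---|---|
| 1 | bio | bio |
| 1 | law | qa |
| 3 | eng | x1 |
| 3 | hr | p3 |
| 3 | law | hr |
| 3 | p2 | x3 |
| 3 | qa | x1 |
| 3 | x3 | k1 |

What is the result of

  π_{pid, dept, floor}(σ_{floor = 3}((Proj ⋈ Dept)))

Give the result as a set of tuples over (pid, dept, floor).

Natural join on floor: {(1, 13, bio, bio), (1, 13, law, qa), (1, 17, bio, bio), (1, 17, law, qa), (3, 11, eng, x1), (3, 11, hr, p3), (3, 11, law, hr), (3, 11, p2, x3), (3, 11, qa, x1), (3, 11, x3, k1), (3, 33, eng, x1), (3, 33, hr, p3), (3, 33, law, hr), (3, 33, p2, x3), (3, 33, qa, x1), (3, 33, x3, k1), (3, 38, eng, x1), (3, 38, hr, p3), (3, 38, law, hr), (3, 38, p2, x3), (3, 38, qa, x1), (3, 38, x3, k1)}
Selection floor = 3: {(3, 11, eng, x1), (3, 11, hr, p3), (3, 11, law, hr), (3, 11, p2, x3), (3, 11, qa, x1), (3, 11, x3, k1), (3, 33, eng, x1), (3, 33, hr, p3), (3, 33, law, hr), (3, 33, p2, x3), (3, 33, qa, x1), (3, 33, x3, k1), (3, 38, eng, x1), (3, 38, hr, p3), (3, 38, law, hr), (3, 38, p2, x3), (3, 38, qa, x1), (3, 38, x3, k1)}
π[pid, dept, floor]: project onto (pid, dept, floor) (12 duplicate(s) eliminated) → {(hr, law, 3), (k1, x3, 3), (p3, hr, 3), (x1, eng, 3), (x1, qa, 3), (x3, p2, 3)}

{(hr, law, 3), (k1, x3, 3), (p3, hr, 3), (x1, eng, 3), (x1, qa, 3), (x3, p2, 3)}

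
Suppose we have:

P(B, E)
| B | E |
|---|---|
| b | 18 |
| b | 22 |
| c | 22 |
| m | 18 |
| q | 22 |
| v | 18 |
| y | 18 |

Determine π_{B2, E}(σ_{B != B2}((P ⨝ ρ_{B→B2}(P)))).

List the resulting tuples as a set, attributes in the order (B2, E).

{(b, 18), (b, 22), (c, 22), (m, 18), (q, 22), (v, 18), (y, 18)}

ρ[B→B2]: schema becomes (B2, E); tuples unchanged.
P ⋈ ρ_{B→B2}(P) (natural join on E): {(b, 18, b), (b, 18, m), (b, 18, v), (b, 18, y), (b, 22, b), (b, 22, c), (b, 22, q), (c, 22, b), (c, 22, c), (c, 22, q), (m, 18, b), (m, 18, m), (m, 18, v), (m, 18, y), (q, 22, b), (q, 22, c), (q, 22, q), (v, 18, b), (v, 18, m), (v, 18, v), (v, 18, y), (y, 18, b), (y, 18, m), (y, 18, v), (y, 18, y)}
Selection B != B2: {(b, 18, m), (b, 18, v), (b, 18, y), (b, 22, c), (b, 22, q), (c, 22, b), (c, 22, q), (m, 18, b), (m, 18, v), (m, 18, y), (q, 22, b), (q, 22, c), (v, 18, b), (v, 18, m), (v, 18, y), (y, 18, b), (y, 18, m), (y, 18, v)}
π_{B2, E} gives {(b, 18), (b, 22), (c, 22), (m, 18), (q, 22), (v, 18), (y, 18)} (11 duplicate(s) eliminated).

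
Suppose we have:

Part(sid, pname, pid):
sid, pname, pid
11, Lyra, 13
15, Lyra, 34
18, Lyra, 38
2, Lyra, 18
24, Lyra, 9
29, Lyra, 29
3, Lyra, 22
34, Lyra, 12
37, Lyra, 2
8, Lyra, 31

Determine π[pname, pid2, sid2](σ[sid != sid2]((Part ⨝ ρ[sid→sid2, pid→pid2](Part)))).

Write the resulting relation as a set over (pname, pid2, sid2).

{(Lyra, 12, 34), (Lyra, 13, 11), (Lyra, 18, 2), (Lyra, 2, 37), (Lyra, 22, 3), (Lyra, 29, 29), (Lyra, 31, 8), (Lyra, 34, 15), (Lyra, 38, 18), (Lyra, 9, 24)}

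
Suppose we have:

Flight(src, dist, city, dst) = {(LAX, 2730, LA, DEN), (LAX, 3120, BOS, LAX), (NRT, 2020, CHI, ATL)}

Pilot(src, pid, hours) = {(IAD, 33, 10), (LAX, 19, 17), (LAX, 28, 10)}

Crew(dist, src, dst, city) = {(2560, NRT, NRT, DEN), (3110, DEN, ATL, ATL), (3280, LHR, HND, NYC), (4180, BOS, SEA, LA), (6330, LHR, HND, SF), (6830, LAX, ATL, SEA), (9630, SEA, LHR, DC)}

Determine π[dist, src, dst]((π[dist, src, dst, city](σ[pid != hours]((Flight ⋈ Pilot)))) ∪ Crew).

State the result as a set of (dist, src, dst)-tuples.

{(2560, NRT, NRT), (2730, LAX, DEN), (3110, DEN, ATL), (3120, LAX, LAX), (3280, LHR, HND), (4180, BOS, SEA), (6330, LHR, HND), (6830, LAX, ATL), (9630, SEA, LHR)}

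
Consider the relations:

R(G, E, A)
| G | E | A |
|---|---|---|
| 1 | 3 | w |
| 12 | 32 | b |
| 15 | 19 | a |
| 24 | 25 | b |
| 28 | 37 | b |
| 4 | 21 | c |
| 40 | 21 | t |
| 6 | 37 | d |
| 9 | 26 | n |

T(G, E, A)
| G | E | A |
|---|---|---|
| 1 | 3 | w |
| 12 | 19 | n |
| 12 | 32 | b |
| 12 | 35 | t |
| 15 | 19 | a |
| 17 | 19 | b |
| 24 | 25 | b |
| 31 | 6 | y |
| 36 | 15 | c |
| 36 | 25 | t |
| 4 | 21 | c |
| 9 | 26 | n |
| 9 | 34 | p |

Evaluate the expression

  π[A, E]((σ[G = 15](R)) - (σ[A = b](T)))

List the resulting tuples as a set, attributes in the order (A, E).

{(a, 19)}

Apply σ_{G = 15}; surviving tuples: {(15, 19, a)}
Apply σ_{A = b}; surviving tuples: {(12, 32, b), (17, 19, b), (24, 25, b)}
Taking the difference: {(15, 19, a)}
π[A, E]: project onto (A, E) → {(a, 19)}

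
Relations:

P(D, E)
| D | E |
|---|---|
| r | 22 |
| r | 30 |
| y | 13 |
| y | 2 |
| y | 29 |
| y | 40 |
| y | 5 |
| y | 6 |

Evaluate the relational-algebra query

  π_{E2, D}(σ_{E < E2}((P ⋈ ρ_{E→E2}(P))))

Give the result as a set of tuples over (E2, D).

{(13, y), (29, y), (30, r), (40, y), (5, y), (6, y)}

ρ[E→E2]: schema becomes (D, E2); tuples unchanged.
P ⋈ ρ_{E→E2}(P) (natural join on D): {(r, 22, 22), (r, 22, 30), (r, 30, 22), (r, 30, 30), (y, 13, 13), (y, 13, 2), (y, 13, 29), (y, 13, 40), (y, 13, 5), (y, 13, 6), (y, 2, 13), (y, 2, 2), (y, 2, 29), (y, 2, 40), (y, 2, 5), (y, 2, 6), (y, 29, 13), (y, 29, 2), (y, 29, 29), (y, 29, 40), (y, 29, 5), (y, 29, 6), (y, 40, 13), (y, 40, 2), (y, 40, 29), (y, 40, 40), (y, 40, 5), (y, 40, 6), (y, 5, 13), (y, 5, 2), (y, 5, 29), (y, 5, 40), (y, 5, 5), (y, 5, 6), (y, 6, 13), (y, 6, 2), (y, 6, 29), (y, 6, 40), (y, 6, 5), (y, 6, 6)}
Filtering on E < E2 leaves {(r, 22, 30), (y, 13, 29), (y, 13, 40), (y, 2, 13), (y, 2, 29), (y, 2, 40), (y, 2, 5), (y, 2, 6), (y, 29, 40), (y, 5, 13), (y, 5, 29), (y, 5, 40), (y, 5, 6), (y, 6, 13), (y, 6, 29), (y, 6, 40)}.
π[E2, D]: project onto (E2, D) (10 duplicate(s) eliminated) → {(13, y), (29, y), (30, r), (40, y), (5, y), (6, y)}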